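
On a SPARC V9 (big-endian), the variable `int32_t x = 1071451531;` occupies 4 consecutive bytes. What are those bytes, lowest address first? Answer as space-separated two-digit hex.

1071451531 in hexadecimal, padded to 32 bits, is 0x3FDD0D8B.
Split into bytes (most-significant first): 3F DD 0D 8B.
In big-endian order the high byte comes first in memory.
So the memory order matches the most-significant-first order: 3F DD 0D 8B.

3F DD 0D 8B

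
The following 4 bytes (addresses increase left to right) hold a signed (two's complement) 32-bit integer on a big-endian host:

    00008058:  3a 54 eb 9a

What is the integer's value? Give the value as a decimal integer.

978643866

In big-endian order the high byte comes first in memory.
The bytes are already most-significant first: 0x3A54EB9A.
0x3A54EB9A = 978643866.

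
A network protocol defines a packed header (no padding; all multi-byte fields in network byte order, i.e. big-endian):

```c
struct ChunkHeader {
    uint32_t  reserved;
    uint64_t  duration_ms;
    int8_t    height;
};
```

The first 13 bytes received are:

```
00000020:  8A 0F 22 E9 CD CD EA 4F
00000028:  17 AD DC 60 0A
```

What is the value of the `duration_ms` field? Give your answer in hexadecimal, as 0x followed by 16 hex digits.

0xCDCDEA4F17ADDC60

`duration_ms` follows `reserved` (4 bytes), so it starts at byte offset 4 and occupies 8 bytes.
Bytes at offsets 4..11: CD CD EA 4F 17 AD DC 60.
Big-endian: lowest address holds the most-significant byte.
The bytes are already most-significant first: 0xCDCDEA4F17ADDC60.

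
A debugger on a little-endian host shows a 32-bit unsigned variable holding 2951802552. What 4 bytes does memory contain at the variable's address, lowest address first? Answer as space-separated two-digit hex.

2951802552 in hexadecimal, padded to 32 bits, is 0xAFF0EEB8.
Split into bytes (most-significant first): AF F0 EE B8.
Little-endian stores the least-significant byte at the lowest address.
So at ascending addresses the bytes are B8 EE F0 AF.

B8 EE F0 AF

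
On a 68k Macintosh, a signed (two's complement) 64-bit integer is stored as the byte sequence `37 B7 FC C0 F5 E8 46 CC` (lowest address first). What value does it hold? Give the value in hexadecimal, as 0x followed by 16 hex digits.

Big-endian: lowest address holds the most-significant byte.
The bytes are already most-significant first: 0x37B7FCC0F5E846CC.

0x37B7FCC0F5E846CC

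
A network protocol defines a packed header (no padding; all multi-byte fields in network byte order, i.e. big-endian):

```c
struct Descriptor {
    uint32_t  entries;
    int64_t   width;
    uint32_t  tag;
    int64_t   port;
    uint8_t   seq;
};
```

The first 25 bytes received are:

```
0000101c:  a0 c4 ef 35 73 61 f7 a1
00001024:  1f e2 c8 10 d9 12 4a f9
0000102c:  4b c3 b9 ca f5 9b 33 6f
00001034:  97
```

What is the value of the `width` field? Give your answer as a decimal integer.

8314198658499397648

`width` follows `entries` (4 bytes), so it starts at byte offset 4 and occupies 8 bytes.
Bytes at offsets 4..11: 73 61 F7 A1 1F E2 C8 10.
Big-endian stores the most-significant byte at the lowest address.
The bytes are already most-significant first: 0x7361F7A11FE2C810.
0x7361F7A11FE2C810 = 8314198658499397648.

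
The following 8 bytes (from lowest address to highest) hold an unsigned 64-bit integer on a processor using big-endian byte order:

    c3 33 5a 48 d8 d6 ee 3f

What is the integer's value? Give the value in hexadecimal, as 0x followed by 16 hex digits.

0xC3335A48D8D6EE3F

Big-endian: lowest address holds the most-significant byte.
The bytes are already most-significant first: 0xC3335A48D8D6EE3F.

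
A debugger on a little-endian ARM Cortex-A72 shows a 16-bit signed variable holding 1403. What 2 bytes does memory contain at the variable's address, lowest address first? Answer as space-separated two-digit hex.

7B 05

1403 in hexadecimal, padded to 16 bits, is 0x057B.
Split into bytes (most-significant first): 05 7B.
Little-endian stores the least-significant byte at the lowest address.
So at ascending addresses the bytes are 7B 05.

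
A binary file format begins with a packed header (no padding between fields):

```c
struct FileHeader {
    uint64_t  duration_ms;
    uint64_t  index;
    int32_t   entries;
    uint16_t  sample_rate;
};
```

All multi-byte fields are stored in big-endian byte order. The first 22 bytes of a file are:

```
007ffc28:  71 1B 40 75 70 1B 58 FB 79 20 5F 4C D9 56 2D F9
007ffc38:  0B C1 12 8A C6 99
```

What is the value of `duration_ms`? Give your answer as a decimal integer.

`duration_ms` is the first field, at byte offset 0, occupying 8 bytes.
Bytes at offsets 0..7: 71 1B 40 75 70 1B 58 FB.
Big-endian stores the most-significant byte at the lowest address.
The bytes are already most-significant first: 0x711B4075701B58FB.
0x711B4075701B58FB = 8150178823793236219.

8150178823793236219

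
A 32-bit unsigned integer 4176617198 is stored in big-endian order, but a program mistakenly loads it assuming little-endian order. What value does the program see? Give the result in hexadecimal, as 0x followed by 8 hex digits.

4176617198 in 32-bit hexadecimal is 0xF8F21EEE.
Stored big-endian, the bytes at ascending addresses are F8 F2 1E EE.
Read back as little-endian, the first byte is least significant, giving 0xEE1EF2F8.

0xEE1EF2F8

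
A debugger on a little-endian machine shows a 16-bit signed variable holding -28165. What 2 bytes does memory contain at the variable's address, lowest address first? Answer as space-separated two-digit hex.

FB 91

Two's complement of -28165 in 16 bits: 28165 = 0x6E05; invert → 0x91FA; add 1 → 0x91FB.
Split into bytes (most-significant first): 91 FB.
Little-endian stores the least-significant byte at the lowest address.
So at ascending addresses the bytes are FB 91.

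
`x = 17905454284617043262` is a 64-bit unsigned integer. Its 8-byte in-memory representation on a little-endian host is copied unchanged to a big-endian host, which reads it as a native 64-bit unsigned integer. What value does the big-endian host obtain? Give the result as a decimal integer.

4489411532797738232

17905454284617043262 in 64-bit hexadecimal is 0xF87CF3CE00984D3E.
Stored little-endian, the bytes at ascending addresses are 3E 4D 98 00 CE F3 7C F8.
Read back as big-endian, the last byte is least significant, giving 0x3E4D9800CEF37CF8.
0x3E4D9800CEF37CF8 = 4489411532797738232.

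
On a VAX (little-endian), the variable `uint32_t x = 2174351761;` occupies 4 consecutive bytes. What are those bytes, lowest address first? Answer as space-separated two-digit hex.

91 F9 99 81

2174351761 in hexadecimal, padded to 32 bits, is 0x8199F991.
Split into bytes (most-significant first): 81 99 F9 91.
Little-endian: lowest address holds the least-significant byte.
So at ascending addresses the bytes are 91 F9 99 81.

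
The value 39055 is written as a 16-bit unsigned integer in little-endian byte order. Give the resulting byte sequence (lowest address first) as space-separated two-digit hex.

39055 in hexadecimal, padded to 16 bits, is 0x988F.
Split into bytes (most-significant first): 98 8F.
In little-endian order the low byte comes first in memory.
So at ascending addresses the bytes are 8F 98.

8F 98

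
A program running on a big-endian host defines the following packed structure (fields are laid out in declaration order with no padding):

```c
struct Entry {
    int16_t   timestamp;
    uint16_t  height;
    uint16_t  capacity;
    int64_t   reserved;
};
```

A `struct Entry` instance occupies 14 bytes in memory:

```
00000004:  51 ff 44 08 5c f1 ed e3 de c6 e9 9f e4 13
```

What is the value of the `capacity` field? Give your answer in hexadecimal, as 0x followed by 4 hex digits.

`capacity` follows `timestamp` (2 B), `height` (2 B), so it starts at offset 2 + 2 = 4 and occupies 2 bytes.
Bytes at offsets 4..5: 5C F1.
Big-endian: lowest address holds the most-significant byte.
The bytes are already most-significant first: 0x5CF1.

0x5CF1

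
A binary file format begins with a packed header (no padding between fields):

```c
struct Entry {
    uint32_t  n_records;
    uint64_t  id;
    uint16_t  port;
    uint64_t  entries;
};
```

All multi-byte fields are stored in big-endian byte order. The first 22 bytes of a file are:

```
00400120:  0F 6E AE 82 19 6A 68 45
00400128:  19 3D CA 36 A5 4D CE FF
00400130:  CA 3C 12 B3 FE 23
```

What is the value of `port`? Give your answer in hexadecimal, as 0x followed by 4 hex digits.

0xA54D

`port` follows `n_records` (4 B), `id` (8 B), so it starts at offset 4 + 8 = 12 and occupies 2 bytes.
Bytes at offsets 12..13: A5 4D.
Big-endian: lowest address holds the most-significant byte.
The bytes are already most-significant first: 0xA54D.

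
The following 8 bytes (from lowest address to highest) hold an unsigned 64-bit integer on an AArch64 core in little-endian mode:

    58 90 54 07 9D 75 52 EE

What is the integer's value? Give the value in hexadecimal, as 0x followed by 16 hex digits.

0xEE52759D07549058

In little-endian order the low byte comes first in memory.
Reassemble most-significant byte first: EE 52 75 9D 07 54 90 58 → 0xEE52759D07549058.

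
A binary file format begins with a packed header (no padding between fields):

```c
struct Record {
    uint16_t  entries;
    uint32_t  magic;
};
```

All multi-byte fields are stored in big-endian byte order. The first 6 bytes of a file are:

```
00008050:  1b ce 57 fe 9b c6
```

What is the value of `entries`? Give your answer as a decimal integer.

`entries` is the first field, at byte offset 0, occupying 2 bytes.
Bytes at offsets 0..1: 1B CE.
Big-endian: lowest address holds the most-significant byte.
The bytes are already most-significant first: 0x1BCE.
0x1BCE = 7118.

7118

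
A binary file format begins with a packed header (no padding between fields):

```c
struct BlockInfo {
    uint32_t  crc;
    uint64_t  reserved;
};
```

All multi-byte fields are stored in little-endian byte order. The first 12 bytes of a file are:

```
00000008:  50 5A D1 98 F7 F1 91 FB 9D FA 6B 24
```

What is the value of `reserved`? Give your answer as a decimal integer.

2624466764310901239

`reserved` follows `crc` (4 bytes), so it starts at byte offset 4 and occupies 8 bytes.
Bytes at offsets 4..11: F7 F1 91 FB 9D FA 6B 24.
In little-endian order the low byte comes first in memory.
Reassemble most-significant byte first: 24 6B FA 9D FB 91 F1 F7 → 0x246BFA9DFB91F1F7.
0x246BFA9DFB91F1F7 = 2624466764310901239.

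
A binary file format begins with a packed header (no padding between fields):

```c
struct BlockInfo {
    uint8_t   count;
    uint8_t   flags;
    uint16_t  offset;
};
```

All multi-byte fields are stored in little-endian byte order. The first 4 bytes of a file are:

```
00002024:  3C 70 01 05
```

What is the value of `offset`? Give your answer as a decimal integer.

`offset` follows `count` (1 B), `flags` (1 B), so it starts at offset 1 + 1 = 2 and occupies 2 bytes.
Bytes at offsets 2..3: 01 05.
Little-endian stores the least-significant byte at the lowest address.
Reassemble most-significant byte first: 05 01 → 0x0501.
0x0501 = 1281.

1281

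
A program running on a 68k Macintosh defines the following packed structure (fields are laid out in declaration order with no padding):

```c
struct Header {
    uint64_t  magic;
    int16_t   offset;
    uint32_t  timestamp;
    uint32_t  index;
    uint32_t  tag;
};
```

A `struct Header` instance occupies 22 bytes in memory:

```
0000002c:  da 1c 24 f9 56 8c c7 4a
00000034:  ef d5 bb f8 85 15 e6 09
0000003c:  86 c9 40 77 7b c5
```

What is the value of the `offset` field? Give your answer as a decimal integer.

-4139

`offset` follows `magic` (8 bytes), so it starts at byte offset 8 and occupies 2 bytes.
Bytes at offsets 8..9: EF D5.
Big-endian stores the most-significant byte at the lowest address.
The bytes are already most-significant first: 0xEFD5.
Top bit is set, so as a signed 16-bit value this is 0xEFD5 − 2^16 = -4139.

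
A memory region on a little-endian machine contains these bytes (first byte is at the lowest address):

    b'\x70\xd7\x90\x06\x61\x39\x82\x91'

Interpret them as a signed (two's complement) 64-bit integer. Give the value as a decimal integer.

-7961738102352849040

Little-endian stores the least-significant byte at the lowest address.
Reassemble most-significant byte first: 91 82 39 61 06 90 D7 70 → 0x918239610690D770.
Top bit is set, so as a signed 64-bit value this is 0x918239610690D770 − 2^64 = -7961738102352849040.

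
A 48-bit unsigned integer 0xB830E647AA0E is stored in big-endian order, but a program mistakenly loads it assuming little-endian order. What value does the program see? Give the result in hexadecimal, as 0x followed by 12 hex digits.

0x0EAA47E630B8

Stored big-endian, the bytes at ascending addresses are B8 30 E6 47 AA 0E.
Read back as little-endian, the first byte is least significant, giving 0x0EAA47E630B8.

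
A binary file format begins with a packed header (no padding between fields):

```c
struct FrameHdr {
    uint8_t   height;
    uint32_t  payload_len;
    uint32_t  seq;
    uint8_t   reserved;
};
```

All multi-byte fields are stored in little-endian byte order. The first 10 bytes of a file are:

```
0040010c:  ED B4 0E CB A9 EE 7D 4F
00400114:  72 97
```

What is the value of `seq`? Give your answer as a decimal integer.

`seq` follows `height` (1 B), `payload_len` (4 B), so it starts at offset 1 + 4 = 5 and occupies 4 bytes.
Bytes at offsets 5..8: EE 7D 4F 72.
In little-endian order the low byte comes first in memory.
Reassemble most-significant byte first: 72 4F 7D EE → 0x724F7DEE.
0x724F7DEE = 1917812206.

1917812206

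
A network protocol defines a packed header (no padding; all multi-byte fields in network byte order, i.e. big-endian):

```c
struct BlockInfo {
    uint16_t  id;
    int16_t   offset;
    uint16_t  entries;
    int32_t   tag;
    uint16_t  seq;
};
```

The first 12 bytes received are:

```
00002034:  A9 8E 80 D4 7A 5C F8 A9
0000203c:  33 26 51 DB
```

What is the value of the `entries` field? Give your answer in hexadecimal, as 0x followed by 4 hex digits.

`entries` follows `id` (2 B), `offset` (2 B), so it starts at offset 2 + 2 = 4 and occupies 2 bytes.
Bytes at offsets 4..5: 7A 5C.
Big-endian stores the most-significant byte at the lowest address.
The bytes are already most-significant first: 0x7A5C.

0x7A5C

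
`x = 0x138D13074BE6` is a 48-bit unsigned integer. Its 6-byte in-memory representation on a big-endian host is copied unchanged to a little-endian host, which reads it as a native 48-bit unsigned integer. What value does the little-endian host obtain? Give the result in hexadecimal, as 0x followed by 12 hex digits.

0xE64B07138D13

Stored big-endian, the bytes at ascending addresses are 13 8D 13 07 4B E6.
Read back as little-endian, the first byte is least significant, giving 0xE64B07138D13.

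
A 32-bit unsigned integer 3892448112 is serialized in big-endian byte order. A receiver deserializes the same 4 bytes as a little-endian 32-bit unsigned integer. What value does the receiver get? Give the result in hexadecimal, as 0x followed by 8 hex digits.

3892448112 in 32-bit hexadecimal is 0xE8020B70.
Stored big-endian, the bytes at ascending addresses are E8 02 0B 70.
Read back as little-endian, the first byte is least significant, giving 0x700B02E8.

0x700B02E8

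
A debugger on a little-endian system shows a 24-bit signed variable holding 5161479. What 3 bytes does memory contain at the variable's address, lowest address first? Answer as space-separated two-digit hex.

5161479 in hexadecimal, padded to 24 bits, is 0x4EC207.
Split into bytes (most-significant first): 4E C2 07.
In little-endian order the low byte comes first in memory.
So at ascending addresses the bytes are 07 C2 4E.

07 C2 4E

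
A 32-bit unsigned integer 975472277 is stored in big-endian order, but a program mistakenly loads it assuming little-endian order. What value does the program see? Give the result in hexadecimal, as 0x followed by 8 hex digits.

975472277 in 32-bit hexadecimal is 0x3A248695.
Stored big-endian, the bytes at ascending addresses are 3A 24 86 95.
Read back as little-endian, the first byte is least significant, giving 0x9586243A.

0x9586243A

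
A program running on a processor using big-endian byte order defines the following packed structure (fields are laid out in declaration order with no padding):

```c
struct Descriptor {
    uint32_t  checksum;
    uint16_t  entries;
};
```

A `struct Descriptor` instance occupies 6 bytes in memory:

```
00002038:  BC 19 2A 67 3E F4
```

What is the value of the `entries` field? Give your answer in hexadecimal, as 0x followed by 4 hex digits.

`entries` follows `checksum` (4 bytes), so it starts at byte offset 4 and occupies 2 bytes.
Bytes at offsets 4..5: 3E F4.
Big-endian: lowest address holds the most-significant byte.
The bytes are already most-significant first: 0x3EF4.

0x3EF4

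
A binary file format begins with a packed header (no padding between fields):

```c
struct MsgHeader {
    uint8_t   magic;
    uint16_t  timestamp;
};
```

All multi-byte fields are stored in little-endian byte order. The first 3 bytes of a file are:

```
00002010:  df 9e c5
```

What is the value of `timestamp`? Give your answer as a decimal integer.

50590

`timestamp` follows `magic` (1 byte), so it starts at byte offset 1 and occupies 2 bytes.
Bytes at offsets 1..2: 9E C5.
Little-endian: lowest address holds the least-significant byte.
Reassemble most-significant byte first: C5 9E → 0xC59E.
0xC59E = 50590.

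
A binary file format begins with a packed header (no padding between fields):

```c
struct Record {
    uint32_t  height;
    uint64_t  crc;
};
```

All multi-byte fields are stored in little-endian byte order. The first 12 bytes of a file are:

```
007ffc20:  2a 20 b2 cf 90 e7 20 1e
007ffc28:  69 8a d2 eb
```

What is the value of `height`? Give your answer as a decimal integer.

`height` is the first field, at byte offset 0, occupying 4 bytes.
Bytes at offsets 0..3: 2A 20 B2 CF.
Little-endian: lowest address holds the least-significant byte.
Reassemble most-significant byte first: CF B2 20 2A → 0xCFB2202A.
0xCFB2202A = 3484557354.

3484557354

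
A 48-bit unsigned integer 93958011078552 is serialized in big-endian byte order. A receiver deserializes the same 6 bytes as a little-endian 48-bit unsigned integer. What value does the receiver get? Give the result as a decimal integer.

93958011078552 in 48-bit hexadecimal is 0x55744DDFC798.
Stored big-endian, the bytes at ascending addresses are 55 74 4D DF C7 98.
Read back as little-endian, the first byte is least significant, giving 0x98C7DF4D7455.
0x98C7DF4D7455 = 167984212309077.

167984212309077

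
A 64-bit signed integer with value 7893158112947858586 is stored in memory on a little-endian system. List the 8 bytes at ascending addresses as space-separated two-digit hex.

9A EC 3F E6 7B 21 8A 6D

7893158112947858586 in hexadecimal, padded to 64 bits, is 0x6D8A217BE63FEC9A.
Split into bytes (most-significant first): 6D 8A 21 7B E6 3F EC 9A.
In little-endian order the low byte comes first in memory.
So at ascending addresses the bytes are 9A EC 3F E6 7B 21 8A 6D.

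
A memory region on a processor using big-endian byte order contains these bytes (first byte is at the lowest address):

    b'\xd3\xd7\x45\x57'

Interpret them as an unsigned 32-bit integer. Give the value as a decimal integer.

3554100567

Big-endian: lowest address holds the most-significant byte.
The bytes are already most-significant first: 0xD3D74557.
0xD3D74557 = 3554100567.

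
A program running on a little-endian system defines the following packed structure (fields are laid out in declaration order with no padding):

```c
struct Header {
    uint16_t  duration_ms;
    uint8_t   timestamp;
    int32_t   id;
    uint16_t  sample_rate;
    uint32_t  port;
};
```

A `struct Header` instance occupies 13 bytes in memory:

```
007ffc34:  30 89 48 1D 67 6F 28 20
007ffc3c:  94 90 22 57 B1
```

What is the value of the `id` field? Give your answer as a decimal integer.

`id` follows `duration_ms` (2 B), `timestamp` (1 B), so it starts at offset 2 + 1 = 3 and occupies 4 bytes.
Bytes at offsets 3..6: 1D 67 6F 28.
Little-endian: lowest address holds the least-significant byte.
Reassemble most-significant byte first: 28 6F 67 1D → 0x286F671D.
0x286F671D = 678389533.

678389533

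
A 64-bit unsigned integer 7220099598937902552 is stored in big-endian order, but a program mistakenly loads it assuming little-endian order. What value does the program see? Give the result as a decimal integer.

15586292956895785572

7220099598937902552 in 64-bit hexadecimal is 0x6432F254DDA24DD8.
Stored big-endian, the bytes at ascending addresses are 64 32 F2 54 DD A2 4D D8.
Read back as little-endian, the first byte is least significant, giving 0xD84DA2DD54F23264.
0xD84DA2DD54F23264 = 15586292956895785572.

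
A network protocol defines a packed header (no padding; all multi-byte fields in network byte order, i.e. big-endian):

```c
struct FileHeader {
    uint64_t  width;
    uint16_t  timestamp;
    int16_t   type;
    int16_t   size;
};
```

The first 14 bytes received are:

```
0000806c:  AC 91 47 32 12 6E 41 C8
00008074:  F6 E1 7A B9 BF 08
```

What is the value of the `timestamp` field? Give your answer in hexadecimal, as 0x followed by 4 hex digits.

0xF6E1

`timestamp` follows `width` (8 bytes), so it starts at byte offset 8 and occupies 2 bytes.
Bytes at offsets 8..9: F6 E1.
In big-endian order the high byte comes first in memory.
The bytes are already most-significant first: 0xF6E1.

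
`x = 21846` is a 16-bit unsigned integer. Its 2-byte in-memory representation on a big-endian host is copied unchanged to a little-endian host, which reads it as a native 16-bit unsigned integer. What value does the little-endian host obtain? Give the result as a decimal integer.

21846 in 16-bit hexadecimal is 0x5556.
Stored big-endian, the bytes at ascending addresses are 55 56.
Read back as little-endian, the first byte is least significant, giving 0x5655.
0x5655 = 22101.

22101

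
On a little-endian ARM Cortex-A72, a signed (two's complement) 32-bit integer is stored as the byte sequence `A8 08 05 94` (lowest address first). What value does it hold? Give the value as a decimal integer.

Little-endian: lowest address holds the least-significant byte.
Reassemble most-significant byte first: 94 05 08 A8 → 0x940508A8.
Top bit is set, so as a signed 32-bit value this is 0x940508A8 − 2^32 = -1811609432.

-1811609432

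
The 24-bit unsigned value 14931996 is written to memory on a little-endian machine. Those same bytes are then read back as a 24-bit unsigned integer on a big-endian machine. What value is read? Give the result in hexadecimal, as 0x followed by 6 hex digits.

0x1CD8E3

14931996 in 24-bit hexadecimal is 0xE3D81C.
Stored little-endian, the bytes at ascending addresses are 1C D8 E3.
Read back as big-endian, the last byte is least significant, giving 0x1CD8E3.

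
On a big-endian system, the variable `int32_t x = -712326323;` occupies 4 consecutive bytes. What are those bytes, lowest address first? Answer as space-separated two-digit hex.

D5 8A C3 4D

Two's complement of -712326323 in 32 bits: 712326323 = 0x2A753CB3; invert → 0xD58AC34C; add 1 → 0xD58AC34D.
Split into bytes (most-significant first): D5 8A C3 4D.
Big-endian: lowest address holds the most-significant byte.
So the memory order matches the most-significant-first order: D5 8A C3 4D.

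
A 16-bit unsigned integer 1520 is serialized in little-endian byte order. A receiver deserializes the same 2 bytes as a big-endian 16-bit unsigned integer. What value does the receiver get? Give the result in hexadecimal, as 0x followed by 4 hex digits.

0xF005

1520 in 16-bit hexadecimal is 0x05F0.
Stored little-endian, the bytes at ascending addresses are F0 05.
Read back as big-endian, the last byte is least significant, giving 0xF005.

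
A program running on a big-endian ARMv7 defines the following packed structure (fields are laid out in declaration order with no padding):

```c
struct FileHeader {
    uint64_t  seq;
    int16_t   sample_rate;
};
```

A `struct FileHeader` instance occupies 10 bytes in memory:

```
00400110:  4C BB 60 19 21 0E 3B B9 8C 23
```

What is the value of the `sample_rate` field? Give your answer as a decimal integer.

-29661

`sample_rate` follows `seq` (8 bytes), so it starts at byte offset 8 and occupies 2 bytes.
Bytes at offsets 8..9: 8C 23.
Big-endian stores the most-significant byte at the lowest address.
The bytes are already most-significant first: 0x8C23.
Top bit is set, so as a signed 16-bit value this is 0x8C23 − 2^16 = -29661.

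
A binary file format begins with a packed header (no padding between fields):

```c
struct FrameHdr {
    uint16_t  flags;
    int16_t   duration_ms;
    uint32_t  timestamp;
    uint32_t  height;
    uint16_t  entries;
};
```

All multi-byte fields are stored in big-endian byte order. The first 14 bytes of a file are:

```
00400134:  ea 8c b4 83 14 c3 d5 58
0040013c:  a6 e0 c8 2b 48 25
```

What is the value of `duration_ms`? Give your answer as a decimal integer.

-19325

`duration_ms` follows `flags` (2 bytes), so it starts at byte offset 2 and occupies 2 bytes.
Bytes at offsets 2..3: B4 83.
Big-endian stores the most-significant byte at the lowest address.
The bytes are already most-significant first: 0xB483.
Top bit is set, so as a signed 16-bit value this is 0xB483 − 2^16 = -19325.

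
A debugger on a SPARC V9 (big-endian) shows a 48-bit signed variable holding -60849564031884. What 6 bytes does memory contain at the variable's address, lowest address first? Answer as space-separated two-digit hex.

C8 A8 5B 59 E4 74

Two's complement of -60849564031884 in 48 bits: 60849564031884 = 0x3757A4A61B8C; invert → 0xC8A85B59E473; add 1 → 0xC8A85B59E474.
Split into bytes (most-significant first): C8 A8 5B 59 E4 74.
In big-endian order the high byte comes first in memory.
So the memory order matches the most-significant-first order: C8 A8 5B 59 E4 74.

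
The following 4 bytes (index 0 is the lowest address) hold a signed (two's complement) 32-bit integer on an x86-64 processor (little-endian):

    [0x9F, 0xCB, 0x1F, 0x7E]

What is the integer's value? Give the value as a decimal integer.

2116012959

Little-endian stores the least-significant byte at the lowest address.
Reassemble most-significant byte first: 7E 1F CB 9F → 0x7E1FCB9F.
0x7E1FCB9F = 2116012959.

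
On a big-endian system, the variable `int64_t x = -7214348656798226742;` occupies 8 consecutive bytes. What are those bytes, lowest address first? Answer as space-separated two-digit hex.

9B E1 7C 1E B1 B9 A6 CA

Two's complement of -7214348656798226742 in 64 bits: 7214348656798226742 = 0x641E83E14E465936; invert → 0x9BE17C1EB1B9A6C9; add 1 → 0x9BE17C1EB1B9A6CA.
Split into bytes (most-significant first): 9B E1 7C 1E B1 B9 A6 CA.
In big-endian order the high byte comes first in memory.
So the memory order matches the most-significant-first order: 9B E1 7C 1E B1 B9 A6 CA.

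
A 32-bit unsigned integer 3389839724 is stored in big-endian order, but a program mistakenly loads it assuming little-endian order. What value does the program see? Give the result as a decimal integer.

3389839724 in 32-bit hexadecimal is 0xCA0CD96C.
Stored big-endian, the bytes at ascending addresses are CA 0C D9 6C.
Read back as little-endian, the first byte is least significant, giving 0x6CD90CCA.
0x6CD90CCA = 1826163914.

1826163914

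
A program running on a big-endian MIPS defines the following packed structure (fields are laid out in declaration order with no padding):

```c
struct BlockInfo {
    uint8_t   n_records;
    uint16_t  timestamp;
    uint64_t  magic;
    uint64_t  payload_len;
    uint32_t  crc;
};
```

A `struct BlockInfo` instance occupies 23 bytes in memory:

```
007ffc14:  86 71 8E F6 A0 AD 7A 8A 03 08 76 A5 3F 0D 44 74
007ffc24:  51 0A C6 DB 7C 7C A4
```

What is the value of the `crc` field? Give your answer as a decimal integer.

`crc` follows `n_records` (1 B), `timestamp` (2 B), `magic` (8 B), `payload_len` (8 B), so it starts at offset 1 + 2 + 8 + 8 = 19 and occupies 4 bytes.
Bytes at offsets 19..22: DB 7C 7C A4.
In big-endian order the high byte comes first in memory.
The bytes are already most-significant first: 0xDB7C7CA4.
0xDB7C7CA4 = 3682368676.

3682368676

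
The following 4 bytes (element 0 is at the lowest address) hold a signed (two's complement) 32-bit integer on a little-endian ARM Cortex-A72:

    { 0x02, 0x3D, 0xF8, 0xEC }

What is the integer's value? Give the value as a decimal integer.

In little-endian order the low byte comes first in memory.
Reassemble most-significant byte first: EC F8 3D 02 → 0xECF83D02.
Top bit is set, so as a signed 32-bit value this is 0xECF83D02 − 2^32 = -319275774.

-319275774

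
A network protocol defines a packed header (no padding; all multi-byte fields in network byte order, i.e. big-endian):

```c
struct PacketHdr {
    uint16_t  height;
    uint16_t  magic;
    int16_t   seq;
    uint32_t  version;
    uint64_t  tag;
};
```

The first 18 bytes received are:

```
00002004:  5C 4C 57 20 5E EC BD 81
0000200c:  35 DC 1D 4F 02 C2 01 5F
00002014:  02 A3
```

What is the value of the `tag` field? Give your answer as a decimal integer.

`tag` follows `height` (2 B), `magic` (2 B), `seq` (2 B), `version` (4 B), so it starts at offset 2 + 2 + 2 + 4 = 10 and occupies 8 bytes.
Bytes at offsets 10..17: 1D 4F 02 C2 01 5F 02 A3.
Big-endian: lowest address holds the most-significant byte.
The bytes are already most-significant first: 0x1D4F02C2015F02A3.
0x1D4F02C2015F02A3 = 2111909782529966755.

2111909782529966755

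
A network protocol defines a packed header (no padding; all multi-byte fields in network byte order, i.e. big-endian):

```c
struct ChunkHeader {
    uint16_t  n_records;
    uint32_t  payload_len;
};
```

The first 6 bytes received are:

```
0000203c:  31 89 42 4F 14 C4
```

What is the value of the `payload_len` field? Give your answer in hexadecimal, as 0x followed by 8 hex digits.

0x424F14C4

`payload_len` follows `n_records` (2 bytes), so it starts at byte offset 2 and occupies 4 bytes.
Bytes at offsets 2..5: 42 4F 14 C4.
Big-endian: lowest address holds the most-significant byte.
The bytes are already most-significant first: 0x424F14C4.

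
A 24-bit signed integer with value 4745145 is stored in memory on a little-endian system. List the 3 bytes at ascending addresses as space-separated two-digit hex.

4745145 in hexadecimal, padded to 24 bits, is 0x4867B9.
Split into bytes (most-significant first): 48 67 B9.
Little-endian: lowest address holds the least-significant byte.
So at ascending addresses the bytes are B9 67 48.

B9 67 48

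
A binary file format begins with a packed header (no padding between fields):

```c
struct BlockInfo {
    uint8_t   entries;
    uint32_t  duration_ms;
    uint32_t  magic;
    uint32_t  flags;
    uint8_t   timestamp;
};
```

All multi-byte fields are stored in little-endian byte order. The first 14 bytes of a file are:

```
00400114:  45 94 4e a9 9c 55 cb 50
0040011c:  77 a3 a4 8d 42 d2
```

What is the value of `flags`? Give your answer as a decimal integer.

1116578979

`flags` follows `entries` (1 B), `duration_ms` (4 B), `magic` (4 B), so it starts at offset 1 + 4 + 4 = 9 and occupies 4 bytes.
Bytes at offsets 9..12: A3 A4 8D 42.
Little-endian stores the least-significant byte at the lowest address.
Reassemble most-significant byte first: 42 8D A4 A3 → 0x428DA4A3.
0x428DA4A3 = 1116578979.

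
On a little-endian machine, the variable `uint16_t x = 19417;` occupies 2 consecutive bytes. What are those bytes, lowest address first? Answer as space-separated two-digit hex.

19417 in hexadecimal, padded to 16 bits, is 0x4BD9.
Split into bytes (most-significant first): 4B D9.
Little-endian: lowest address holds the least-significant byte.
So at ascending addresses the bytes are D9 4B.

D9 4B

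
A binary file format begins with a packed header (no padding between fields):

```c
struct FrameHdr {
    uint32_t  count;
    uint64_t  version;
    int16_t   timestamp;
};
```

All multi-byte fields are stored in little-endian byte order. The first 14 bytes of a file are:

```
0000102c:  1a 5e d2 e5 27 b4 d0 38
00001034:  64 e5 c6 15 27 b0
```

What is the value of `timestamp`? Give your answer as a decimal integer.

`timestamp` follows `count` (4 B), `version` (8 B), so it starts at offset 4 + 8 = 12 and occupies 2 bytes.
Bytes at offsets 12..13: 27 B0.
Little-endian stores the least-significant byte at the lowest address.
Reassemble most-significant byte first: B0 27 → 0xB027.
Top bit is set, so as a signed 16-bit value this is 0xB027 − 2^16 = -20441.

-20441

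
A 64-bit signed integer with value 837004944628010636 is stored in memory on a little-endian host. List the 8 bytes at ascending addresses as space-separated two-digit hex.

8C 4E CC FF 8F A3 9D 0B

837004944628010636 in hexadecimal, padded to 64 bits, is 0x0B9DA38FFFCC4E8C.
Split into bytes (most-significant first): 0B 9D A3 8F FF CC 4E 8C.
In little-endian order the low byte comes first in memory.
So at ascending addresses the bytes are 8C 4E CC FF 8F A3 9D 0B.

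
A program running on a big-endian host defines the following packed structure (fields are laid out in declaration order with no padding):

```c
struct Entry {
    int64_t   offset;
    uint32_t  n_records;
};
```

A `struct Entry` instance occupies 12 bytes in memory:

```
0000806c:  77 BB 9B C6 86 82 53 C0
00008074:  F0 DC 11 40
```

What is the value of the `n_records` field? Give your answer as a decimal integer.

`n_records` follows `offset` (8 bytes), so it starts at byte offset 8 and occupies 4 bytes.
Bytes at offsets 8..11: F0 DC 11 40.
Big-endian stores the most-significant byte at the lowest address.
The bytes are already most-significant first: 0xF0DC1140.
0xF0DC1140 = 4040954176.

4040954176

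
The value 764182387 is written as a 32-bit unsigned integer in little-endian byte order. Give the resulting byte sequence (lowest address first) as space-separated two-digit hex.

764182387 in hexadecimal, padded to 32 bits, is 0x2D8C7F73.
Split into bytes (most-significant first): 2D 8C 7F 73.
In little-endian order the low byte comes first in memory.
So at ascending addresses the bytes are 73 7F 8C 2D.

73 7F 8C 2D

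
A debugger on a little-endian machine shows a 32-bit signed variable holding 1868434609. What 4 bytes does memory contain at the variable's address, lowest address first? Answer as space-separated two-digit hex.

1868434609 in hexadecimal, padded to 32 bits, is 0x6F5E0CB1.
Split into bytes (most-significant first): 6F 5E 0C B1.
Little-endian: lowest address holds the least-significant byte.
So at ascending addresses the bytes are B1 0C 5E 6F.

B1 0C 5E 6F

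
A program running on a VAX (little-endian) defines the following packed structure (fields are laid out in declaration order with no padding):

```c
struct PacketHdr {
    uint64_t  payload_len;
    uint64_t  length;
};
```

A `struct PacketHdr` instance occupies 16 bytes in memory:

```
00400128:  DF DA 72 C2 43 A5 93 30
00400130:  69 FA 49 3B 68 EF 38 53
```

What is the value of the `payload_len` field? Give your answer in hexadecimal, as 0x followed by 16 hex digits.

`payload_len` is the first field, at byte offset 0, occupying 8 bytes.
Bytes at offsets 0..7: DF DA 72 C2 43 A5 93 30.
Little-endian: lowest address holds the least-significant byte.
Reassemble most-significant byte first: 30 93 A5 43 C2 72 DA DF → 0x3093A543C272DADF.

0x3093A543C272DADF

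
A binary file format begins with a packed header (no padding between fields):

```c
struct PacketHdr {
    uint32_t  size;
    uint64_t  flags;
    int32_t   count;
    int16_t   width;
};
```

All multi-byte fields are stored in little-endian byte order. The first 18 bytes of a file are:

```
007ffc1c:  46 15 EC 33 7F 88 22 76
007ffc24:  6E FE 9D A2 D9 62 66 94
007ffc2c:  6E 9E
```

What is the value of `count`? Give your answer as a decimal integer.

`count` follows `size` (4 B), `flags` (8 B), so it starts at offset 4 + 8 = 12 and occupies 4 bytes.
Bytes at offsets 12..15: D9 62 66 94.
Little-endian: lowest address holds the least-significant byte.
Reassemble most-significant byte first: 94 66 62 D9 → 0x946662D9.
Top bit is set, so as a signed 32-bit value this is 0x946662D9 − 2^32 = -1805229351.

-1805229351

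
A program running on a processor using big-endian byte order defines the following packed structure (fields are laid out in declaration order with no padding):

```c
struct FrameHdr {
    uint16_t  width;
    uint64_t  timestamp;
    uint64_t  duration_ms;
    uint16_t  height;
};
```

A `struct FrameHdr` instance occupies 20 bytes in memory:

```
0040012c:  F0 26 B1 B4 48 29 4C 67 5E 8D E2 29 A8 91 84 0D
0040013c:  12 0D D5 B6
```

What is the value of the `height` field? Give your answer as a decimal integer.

54710

`height` follows `width` (2 B), `timestamp` (8 B), `duration_ms` (8 B), so it starts at offset 2 + 8 + 8 = 18 and occupies 2 bytes.
Bytes at offsets 18..19: D5 B6.
In big-endian order the high byte comes first in memory.
The bytes are already most-significant first: 0xD5B6.
0xD5B6 = 54710.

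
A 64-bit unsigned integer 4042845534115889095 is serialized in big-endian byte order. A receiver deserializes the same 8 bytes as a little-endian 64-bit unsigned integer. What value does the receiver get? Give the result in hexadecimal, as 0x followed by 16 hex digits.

4042845534115889095 in 64-bit hexadecimal is 0x381B1297E6C07FC7.
Stored big-endian, the bytes at ascending addresses are 38 1B 12 97 E6 C0 7F C7.
Read back as little-endian, the first byte is least significant, giving 0xC77FC0E697121B38.

0xC77FC0E697121B38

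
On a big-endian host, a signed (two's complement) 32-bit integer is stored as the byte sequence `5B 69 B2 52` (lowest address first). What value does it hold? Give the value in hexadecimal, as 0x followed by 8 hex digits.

0x5B69B252

Big-endian: lowest address holds the most-significant byte.
The bytes are already most-significant first: 0x5B69B252.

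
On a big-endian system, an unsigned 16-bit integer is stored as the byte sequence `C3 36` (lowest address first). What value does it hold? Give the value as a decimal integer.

Big-endian stores the most-significant byte at the lowest address.
The bytes are already most-significant first: 0xC336.
0xC336 = 49974.

49974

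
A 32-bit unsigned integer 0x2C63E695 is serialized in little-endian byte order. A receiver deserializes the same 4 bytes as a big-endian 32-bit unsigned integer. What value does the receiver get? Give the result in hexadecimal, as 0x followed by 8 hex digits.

0x95E6632C

Stored little-endian, the bytes at ascending addresses are 95 E6 63 2C.
Read back as big-endian, the last byte is least significant, giving 0x95E6632C.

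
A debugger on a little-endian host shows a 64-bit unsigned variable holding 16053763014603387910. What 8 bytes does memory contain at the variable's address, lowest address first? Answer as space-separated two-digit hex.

16053763014603387910 in hexadecimal, padded to 64 bits, is 0xDECA6C67C1BD3406.
Split into bytes (most-significant first): DE CA 6C 67 C1 BD 34 06.
Little-endian stores the least-significant byte at the lowest address.
So at ascending addresses the bytes are 06 34 BD C1 67 6C CA DE.

06 34 BD C1 67 6C CA DE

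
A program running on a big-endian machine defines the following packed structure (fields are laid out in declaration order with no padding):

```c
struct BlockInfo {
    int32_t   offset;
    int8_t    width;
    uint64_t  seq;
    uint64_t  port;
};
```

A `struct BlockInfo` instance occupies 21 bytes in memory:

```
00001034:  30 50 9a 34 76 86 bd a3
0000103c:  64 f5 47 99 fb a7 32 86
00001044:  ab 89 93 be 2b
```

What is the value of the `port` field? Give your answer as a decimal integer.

12047840024475188779

`port` follows `offset` (4 B), `width` (1 B), `seq` (8 B), so it starts at offset 4 + 1 + 8 = 13 and occupies 8 bytes.
Bytes at offsets 13..20: A7 32 86 AB 89 93 BE 2B.
In big-endian order the high byte comes first in memory.
The bytes are already most-significant first: 0xA73286AB8993BE2B.
0xA73286AB8993BE2B = 12047840024475188779.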